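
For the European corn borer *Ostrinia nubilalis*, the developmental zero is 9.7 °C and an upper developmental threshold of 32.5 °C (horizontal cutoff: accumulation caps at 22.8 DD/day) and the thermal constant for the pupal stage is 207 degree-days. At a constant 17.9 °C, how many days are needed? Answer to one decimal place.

Daily accumulation = 17.9 − 9.7 = 8.2 DD/day.
Duration = 207 / 8.2 = 25.244 ≈ 25.2 days.

25.2 days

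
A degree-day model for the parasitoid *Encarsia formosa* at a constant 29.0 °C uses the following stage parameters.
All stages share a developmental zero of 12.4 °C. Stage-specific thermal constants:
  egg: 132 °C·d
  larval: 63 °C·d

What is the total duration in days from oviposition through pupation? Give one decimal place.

Daily accumulation at 29.0 °C = 29.0 − 12.4 = 16.6 DD/day.
Total K = 132 + 63 = 195 DD.
Total duration = 195 / 16.6 = 11.747 ≈ 11.7 days.

11.7 days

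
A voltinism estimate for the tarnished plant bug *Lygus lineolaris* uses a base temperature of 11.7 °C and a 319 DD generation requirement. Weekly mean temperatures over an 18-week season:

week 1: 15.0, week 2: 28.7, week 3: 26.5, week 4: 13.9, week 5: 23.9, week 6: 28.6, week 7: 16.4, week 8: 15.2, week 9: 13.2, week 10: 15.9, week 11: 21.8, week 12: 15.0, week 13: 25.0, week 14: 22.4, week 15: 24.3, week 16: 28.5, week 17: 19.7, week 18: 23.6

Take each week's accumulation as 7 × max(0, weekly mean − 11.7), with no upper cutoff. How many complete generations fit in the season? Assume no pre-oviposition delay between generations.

Weekly DD (7 × max(0, T̄ − 11.7)): 23.1, 119.0, 103.6, 15.4, 85.4, 118.3, 32.9, 24.5, 10.5, 29.4, 70.7, 23.1, 93.1, 74.9, 88.2, 117.6, 56.0, 83.3.
Season total = 1169.0 DD.
Complete generations = ⌊1169.0 / 319⌋ = 3.

3 generations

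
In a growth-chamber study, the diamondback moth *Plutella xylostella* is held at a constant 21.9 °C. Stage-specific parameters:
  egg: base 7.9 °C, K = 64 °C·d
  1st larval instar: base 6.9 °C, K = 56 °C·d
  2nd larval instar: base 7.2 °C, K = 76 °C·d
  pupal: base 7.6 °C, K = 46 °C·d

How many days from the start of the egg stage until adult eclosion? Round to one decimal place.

egg: 64 / (21.9 − 7.9) = 64 / 14.0 = 4.571 d.
1st larval instar: 56 / (21.9 − 6.9) = 56 / 15.0 = 3.733 d.
2nd larval instar: 76 / (21.9 − 7.2) = 76 / 14.7 = 5.170 d.
pupal: 46 / (21.9 − 7.6) = 46 / 14.3 = 3.217 d.
Sum = 16.692 ≈ 16.7 days.

16.7 days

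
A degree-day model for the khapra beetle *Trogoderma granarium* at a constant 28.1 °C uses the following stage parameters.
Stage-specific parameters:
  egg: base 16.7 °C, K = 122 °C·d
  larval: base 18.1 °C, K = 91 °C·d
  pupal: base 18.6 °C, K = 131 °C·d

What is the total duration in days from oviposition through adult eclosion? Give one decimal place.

egg: 122 / (28.1 − 16.7) = 122 / 11.4 = 10.702 d.
larval: 91 / (28.1 − 18.1) = 91 / 10.0 = 9.100 d.
pupal: 131 / (28.1 − 18.6) = 131 / 9.5 = 13.789 d.
Sum = 33.591 ≈ 33.6 days.

33.6 days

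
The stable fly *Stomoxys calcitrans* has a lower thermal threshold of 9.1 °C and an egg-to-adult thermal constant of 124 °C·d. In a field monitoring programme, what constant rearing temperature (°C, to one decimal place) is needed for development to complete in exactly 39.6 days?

Required daily accumulation = 124 / 39.6 = 3.131 DD/day.
T = T_base + 3.131 = 9.1 + 3.131 = 12.231 ≈ 12.2 °C.

12.2 °C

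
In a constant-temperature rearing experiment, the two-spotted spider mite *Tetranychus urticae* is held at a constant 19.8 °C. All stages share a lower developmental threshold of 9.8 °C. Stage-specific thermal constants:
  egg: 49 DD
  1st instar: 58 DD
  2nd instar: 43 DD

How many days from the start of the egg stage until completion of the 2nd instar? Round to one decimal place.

15.0 days

Daily accumulation at 19.8 °C = 19.8 − 9.8 = 10.0 DD/day.
Total K = 49 + 58 + 43 = 150 DD.
Total duration = 150 / 10.0 = 15.000 ≈ 15.0 days.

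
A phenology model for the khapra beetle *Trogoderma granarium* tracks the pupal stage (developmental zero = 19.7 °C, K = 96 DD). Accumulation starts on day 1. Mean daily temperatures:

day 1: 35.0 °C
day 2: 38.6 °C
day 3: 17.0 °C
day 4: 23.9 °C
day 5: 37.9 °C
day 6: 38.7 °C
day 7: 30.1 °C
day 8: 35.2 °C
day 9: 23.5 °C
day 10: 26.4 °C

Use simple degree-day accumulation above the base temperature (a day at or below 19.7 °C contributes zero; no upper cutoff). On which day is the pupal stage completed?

day 8

Daily DD above 19.7 °C: 15.3, 18.9, 0.0, 4.2, 18.2, 19.0, 10.4, 15.5, 3.8, 6.7.
Cumulative: 15.3, 34.2, 34.2, 38.4, 56.6, 75.6, 86.0, 101.5, 105.3, 112.0.
The total first reaches 96 DD on day 8.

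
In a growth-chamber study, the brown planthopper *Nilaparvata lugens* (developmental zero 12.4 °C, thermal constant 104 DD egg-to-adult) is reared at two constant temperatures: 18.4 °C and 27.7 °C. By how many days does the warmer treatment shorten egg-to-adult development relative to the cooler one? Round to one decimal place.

10.5 days

At 18.4 °C: 104 / (18.4 − 12.4) = 104 / 6.0 = 17.333 d.
At 27.7 °C: 104 / (27.7 − 12.4) = 104 / 15.3 = 6.797 d.
Difference = |17.333 − 6.797| = 10.536 ≈ 10.5 days.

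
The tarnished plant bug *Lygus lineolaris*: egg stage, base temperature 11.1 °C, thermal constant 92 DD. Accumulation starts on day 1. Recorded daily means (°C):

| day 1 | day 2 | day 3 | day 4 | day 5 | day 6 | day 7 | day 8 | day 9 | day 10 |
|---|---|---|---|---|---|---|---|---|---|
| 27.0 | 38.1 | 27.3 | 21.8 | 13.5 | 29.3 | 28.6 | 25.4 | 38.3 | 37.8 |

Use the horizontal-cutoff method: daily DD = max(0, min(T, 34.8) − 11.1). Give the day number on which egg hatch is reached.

Daily DD above 11.1 °C (capped at 23.7): 15.9, 23.7, 16.2, 10.7, 2.4, 18.2, 17.5, 14.3, 23.7, 23.7.
Cumulative: 15.9, 39.6, 55.8, 66.5, 68.9, 87.1, 104.6, 118.9, 142.6, 166.3.
The total first reaches 92 DD on day 7.

day 7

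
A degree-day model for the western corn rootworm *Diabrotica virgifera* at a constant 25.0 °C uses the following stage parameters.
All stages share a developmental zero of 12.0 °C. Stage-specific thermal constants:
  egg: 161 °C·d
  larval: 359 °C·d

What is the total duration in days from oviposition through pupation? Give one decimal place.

Daily accumulation at 25.0 °C = 25.0 − 12.0 = 13.0 DD/day.
Total K = 161 + 359 = 520 DD.
Total duration = 520 / 13.0 = 40.000 ≈ 40.0 days.

40.0 days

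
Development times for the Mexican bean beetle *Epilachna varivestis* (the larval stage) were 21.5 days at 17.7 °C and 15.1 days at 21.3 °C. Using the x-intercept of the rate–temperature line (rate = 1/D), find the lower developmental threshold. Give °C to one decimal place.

Under the model K = D·(T − T_b), so D₁·(T₁ − T_b) = D₂·(T₂ − T_b).
21.5·(17.7 − T_b) = 15.1·(21.3 − T_b)
T_b = (21.5·17.7 − 15.1·21.3) / (21.5 − 15.1) = 58.92 / 6.4 = 9.206 °C ≈ 9.2 °C.

9.2 °C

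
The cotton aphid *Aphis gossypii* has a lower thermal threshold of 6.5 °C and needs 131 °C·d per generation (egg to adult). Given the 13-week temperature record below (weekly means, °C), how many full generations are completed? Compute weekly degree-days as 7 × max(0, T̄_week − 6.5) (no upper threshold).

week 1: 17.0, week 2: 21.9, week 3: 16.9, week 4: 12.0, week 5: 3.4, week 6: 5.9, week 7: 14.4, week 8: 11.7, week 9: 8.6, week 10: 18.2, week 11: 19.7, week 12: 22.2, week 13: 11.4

Weekly DD (7 × max(0, T̄ − 6.5)): 73.5, 107.8, 72.8, 38.5, 0.0, 0.0, 55.3, 36.4, 14.7, 81.9, 92.4, 109.9, 34.3.
Season total = 717.5 DD.
Complete generations = ⌊717.5 / 131⌋ = 5.

5 generations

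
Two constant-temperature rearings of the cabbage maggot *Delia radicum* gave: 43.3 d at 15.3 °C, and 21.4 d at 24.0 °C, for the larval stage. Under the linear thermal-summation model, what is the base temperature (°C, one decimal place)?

Linear rate model ⇒ the product D·(T − T_b) is constant across temperatures.
43.3·(15.3 − T_b) = 21.4·(24.0 − T_b)
T_b = (43.3·15.3 − 21.4·24.0) / (43.3 − 21.4) = 148.89 / 21.9 = 6.799 °C ≈ 6.8 °C.

6.8 °C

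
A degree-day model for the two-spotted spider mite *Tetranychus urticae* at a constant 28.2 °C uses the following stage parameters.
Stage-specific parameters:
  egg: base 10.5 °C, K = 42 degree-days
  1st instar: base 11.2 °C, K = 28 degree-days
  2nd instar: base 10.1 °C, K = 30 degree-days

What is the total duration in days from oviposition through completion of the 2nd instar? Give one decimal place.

egg: 42 / (28.2 − 10.5) = 42 / 17.7 = 2.373 d.
1st instar: 28 / (28.2 − 11.2) = 28 / 17.0 = 1.647 d.
2nd instar: 30 / (28.2 − 10.1) = 30 / 18.1 = 1.657 d.
Sum = 5.677 ≈ 5.7 days.

5.7 days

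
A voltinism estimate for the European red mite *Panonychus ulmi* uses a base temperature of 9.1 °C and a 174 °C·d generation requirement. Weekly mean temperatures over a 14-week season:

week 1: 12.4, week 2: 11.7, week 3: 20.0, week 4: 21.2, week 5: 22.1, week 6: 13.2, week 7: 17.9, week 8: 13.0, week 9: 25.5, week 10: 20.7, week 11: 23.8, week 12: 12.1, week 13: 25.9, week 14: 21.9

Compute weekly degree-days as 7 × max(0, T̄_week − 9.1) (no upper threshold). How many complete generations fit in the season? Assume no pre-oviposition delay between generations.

Weekly DD (7 × max(0, T̄ − 9.1)): 23.1, 18.2, 76.3, 84.7, 91.0, 28.7, 61.6, 27.3, 114.8, 81.2, 102.9, 21.0, 117.6, 89.6.
Season total = 938.0 DD.
Complete generations = ⌊938.0 / 174⌋ = 5.

5 generations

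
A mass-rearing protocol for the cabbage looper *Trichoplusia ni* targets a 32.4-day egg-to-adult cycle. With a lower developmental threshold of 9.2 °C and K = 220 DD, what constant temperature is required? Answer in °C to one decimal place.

16.0 °C

Required daily accumulation = 220 / 32.4 = 6.790 DD/day.
T = T_base + 6.790 = 9.2 + 6.790 = 15.990 ≈ 16.0 °C.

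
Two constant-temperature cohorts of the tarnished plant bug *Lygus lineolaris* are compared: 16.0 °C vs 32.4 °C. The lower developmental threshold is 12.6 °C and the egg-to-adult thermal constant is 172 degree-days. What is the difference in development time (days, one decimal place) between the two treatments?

At 16.0 °C: 172 / (16.0 − 12.6) = 172 / 3.4 = 50.588 d.
At 32.4 °C: 172 / (32.4 − 12.6) = 172 / 19.8 = 8.687 d.
Difference = |50.588 − 8.687| = 41.901 ≈ 41.9 days.

41.9 days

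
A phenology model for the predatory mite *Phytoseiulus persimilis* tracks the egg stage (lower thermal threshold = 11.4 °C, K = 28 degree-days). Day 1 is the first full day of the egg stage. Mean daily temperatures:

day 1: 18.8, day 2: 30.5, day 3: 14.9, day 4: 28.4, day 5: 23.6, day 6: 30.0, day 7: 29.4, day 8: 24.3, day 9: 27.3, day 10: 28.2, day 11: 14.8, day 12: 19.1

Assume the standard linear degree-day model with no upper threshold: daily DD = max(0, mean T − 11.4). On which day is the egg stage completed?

Daily DD above 11.4 °C: 7.4, 19.1, 3.5, 17.0, 12.2, 18.6, 18.0, 12.9, 15.9, 16.8, 3.4, 7.7.
Cumulative: 7.4, 26.5, 30.0, 47.0, 59.2, 77.8, 95.8, 108.7, 124.6, 141.4, 144.8, 152.5.
The total first reaches 28 DD on day 3.

day 3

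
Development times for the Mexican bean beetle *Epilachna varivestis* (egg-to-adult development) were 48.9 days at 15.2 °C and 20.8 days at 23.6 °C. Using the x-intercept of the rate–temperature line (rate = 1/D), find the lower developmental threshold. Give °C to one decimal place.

Linear rate model ⇒ the product D·(T − T_b) is constant across temperatures.
48.9·(15.2 − T_b) = 20.8·(23.6 − T_b)
T_b = (48.9·15.2 − 20.8·23.6) / (48.9 − 20.8) = 252.40 / 28.1 = 8.982 °C ≈ 9.0 °C.

9.0 °C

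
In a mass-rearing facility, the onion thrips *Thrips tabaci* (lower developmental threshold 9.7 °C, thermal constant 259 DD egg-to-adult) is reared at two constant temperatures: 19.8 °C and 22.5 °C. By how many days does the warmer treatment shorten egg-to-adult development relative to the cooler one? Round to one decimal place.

5.4 days

At 19.8 °C: 259 / (19.8 − 9.7) = 259 / 10.1 = 25.644 d.
At 22.5 °C: 259 / (22.5 − 9.7) = 259 / 12.8 = 20.234 d.
Difference = |25.644 − 20.234| = 5.409 ≈ 5.4 days.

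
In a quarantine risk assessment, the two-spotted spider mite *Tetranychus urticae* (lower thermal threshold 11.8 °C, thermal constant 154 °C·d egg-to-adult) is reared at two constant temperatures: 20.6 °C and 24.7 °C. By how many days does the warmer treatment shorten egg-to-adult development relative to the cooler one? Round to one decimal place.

At 20.6 °C: 154 / (20.6 − 11.8) = 154 / 8.8 = 17.500 d.
At 24.7 °C: 154 / (24.7 − 11.8) = 154 / 12.9 = 11.938 d.
Difference = |17.500 − 11.938| = 5.562 ≈ 5.6 days.

5.6 days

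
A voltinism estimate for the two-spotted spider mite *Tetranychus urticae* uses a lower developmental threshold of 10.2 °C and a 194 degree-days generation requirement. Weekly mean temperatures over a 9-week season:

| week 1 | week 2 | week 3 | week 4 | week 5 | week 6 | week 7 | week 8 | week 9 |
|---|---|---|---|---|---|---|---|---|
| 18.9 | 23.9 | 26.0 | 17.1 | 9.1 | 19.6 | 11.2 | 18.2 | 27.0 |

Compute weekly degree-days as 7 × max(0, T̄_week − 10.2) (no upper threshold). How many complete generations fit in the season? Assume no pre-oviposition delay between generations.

Weekly DD (7 × max(0, T̄ − 10.2)): 60.9, 95.9, 110.6, 48.3, 0.0, 65.8, 7.0, 56.0, 117.6.
Season total = 562.1 DD.
Complete generations = ⌊562.1 / 194⌋ = 2.

2 generations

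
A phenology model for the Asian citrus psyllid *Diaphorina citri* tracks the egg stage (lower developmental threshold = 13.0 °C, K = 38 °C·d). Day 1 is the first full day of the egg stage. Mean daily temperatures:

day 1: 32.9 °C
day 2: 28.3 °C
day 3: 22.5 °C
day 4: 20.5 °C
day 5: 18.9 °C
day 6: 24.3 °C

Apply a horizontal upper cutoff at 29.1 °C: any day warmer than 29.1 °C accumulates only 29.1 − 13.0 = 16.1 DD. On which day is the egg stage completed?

day 3

Daily DD above 13.0 °C (capped at 16.1): 16.1, 15.3, 9.5, 7.5, 5.9, 11.3.
Cumulative: 16.1, 31.4, 40.9, 48.4, 54.3, 65.6.
The total first reaches 38 DD on day 3.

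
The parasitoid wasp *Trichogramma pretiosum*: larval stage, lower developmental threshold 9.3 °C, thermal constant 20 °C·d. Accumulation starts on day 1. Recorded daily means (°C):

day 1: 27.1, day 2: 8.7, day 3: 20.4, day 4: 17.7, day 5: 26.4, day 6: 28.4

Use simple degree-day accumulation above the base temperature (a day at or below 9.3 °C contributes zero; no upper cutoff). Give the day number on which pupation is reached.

Daily DD above 9.3 °C: 17.8, 0.0, 11.1, 8.4, 17.1, 19.1.
Cumulative: 17.8, 17.8, 28.9, 37.3, 54.4, 73.5.
The total first reaches 20 DD on day 3.

day 3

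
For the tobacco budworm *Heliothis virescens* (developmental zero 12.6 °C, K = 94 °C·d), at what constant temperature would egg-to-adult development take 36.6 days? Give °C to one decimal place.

15.2 °C

Required daily accumulation = 94 / 36.6 = 2.568 DD/day.
T = T_base + 2.568 = 12.6 + 2.568 = 15.168 ≈ 15.2 °C.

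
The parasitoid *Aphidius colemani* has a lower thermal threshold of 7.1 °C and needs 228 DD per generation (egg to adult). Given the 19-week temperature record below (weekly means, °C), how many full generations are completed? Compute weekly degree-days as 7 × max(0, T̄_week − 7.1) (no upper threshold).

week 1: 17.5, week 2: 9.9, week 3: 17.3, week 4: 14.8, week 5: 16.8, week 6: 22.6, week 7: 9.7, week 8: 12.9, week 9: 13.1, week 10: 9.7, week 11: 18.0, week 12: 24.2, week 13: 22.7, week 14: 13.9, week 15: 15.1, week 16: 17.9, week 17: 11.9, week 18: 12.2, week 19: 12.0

Weekly DD (7 × max(0, T̄ − 7.1)): 72.8, 19.6, 71.4, 53.9, 67.9, 108.5, 18.2, 40.6, 42.0, 18.2, 76.3, 119.7, 109.2, 47.6, 56.0, 75.6, 33.6, 35.7, 34.3.
Season total = 1101.1 DD.
Complete generations = ⌊1101.1 / 228⌋ = 4.

4 generations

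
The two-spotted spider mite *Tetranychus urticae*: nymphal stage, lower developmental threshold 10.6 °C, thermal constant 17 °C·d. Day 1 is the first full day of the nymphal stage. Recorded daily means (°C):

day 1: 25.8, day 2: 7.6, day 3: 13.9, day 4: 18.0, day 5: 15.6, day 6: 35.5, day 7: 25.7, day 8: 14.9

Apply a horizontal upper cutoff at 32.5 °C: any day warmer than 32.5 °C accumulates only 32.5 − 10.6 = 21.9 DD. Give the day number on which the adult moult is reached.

Daily DD above 10.6 °C (capped at 21.9): 15.2, 0.0, 3.3, 7.4, 5.0, 21.9, 15.1, 4.3.
Cumulative: 15.2, 15.2, 18.5, 25.9, 30.9, 52.8, 67.9, 72.2.
The total first reaches 17 DD on day 3.

day 3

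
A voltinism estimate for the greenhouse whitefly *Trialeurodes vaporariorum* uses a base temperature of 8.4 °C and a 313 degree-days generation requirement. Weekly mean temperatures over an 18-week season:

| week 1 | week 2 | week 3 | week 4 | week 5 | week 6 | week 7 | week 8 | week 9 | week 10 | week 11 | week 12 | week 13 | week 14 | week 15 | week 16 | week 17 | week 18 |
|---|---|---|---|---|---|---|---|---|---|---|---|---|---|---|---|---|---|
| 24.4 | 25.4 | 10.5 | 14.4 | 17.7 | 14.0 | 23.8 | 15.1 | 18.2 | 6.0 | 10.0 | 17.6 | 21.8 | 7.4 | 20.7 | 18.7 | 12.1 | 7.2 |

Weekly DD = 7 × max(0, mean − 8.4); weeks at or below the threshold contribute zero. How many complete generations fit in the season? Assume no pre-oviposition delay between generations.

Weekly DD (7 × max(0, T̄ − 8.4)): 112.0, 119.0, 14.7, 42.0, 65.1, 39.2, 107.8, 46.9, 68.6, 0.0, 11.2, 64.4, 93.8, 0.0, 86.1, 72.1, 25.9, 0.0.
Season total = 968.8 DD.
Complete generations = ⌊968.8 / 313⌋ = 3.

3 generations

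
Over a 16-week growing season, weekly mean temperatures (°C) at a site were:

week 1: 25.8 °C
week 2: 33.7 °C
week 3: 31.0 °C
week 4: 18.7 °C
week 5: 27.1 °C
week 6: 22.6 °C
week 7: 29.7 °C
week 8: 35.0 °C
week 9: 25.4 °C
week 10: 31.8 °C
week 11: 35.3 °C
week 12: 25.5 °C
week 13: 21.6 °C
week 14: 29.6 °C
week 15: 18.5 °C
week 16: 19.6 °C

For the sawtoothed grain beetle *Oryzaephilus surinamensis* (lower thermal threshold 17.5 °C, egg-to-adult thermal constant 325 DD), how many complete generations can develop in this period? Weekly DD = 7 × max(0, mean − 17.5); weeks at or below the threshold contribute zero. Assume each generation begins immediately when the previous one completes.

3 generations

Weekly DD (7 × max(0, T̄ − 17.5)): 58.1, 113.4, 94.5, 8.4, 67.2, 35.7, 85.4, 122.5, 55.3, 100.1, 124.6, 56.0, 28.7, 84.7, 7.0, 14.7.
Season total = 1056.3 DD.
Complete generations = ⌊1056.3 / 325⌋ = 3.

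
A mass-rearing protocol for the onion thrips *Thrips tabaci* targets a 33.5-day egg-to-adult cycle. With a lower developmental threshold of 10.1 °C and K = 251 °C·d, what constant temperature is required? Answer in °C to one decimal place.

17.6 °C

Required daily accumulation = 251 / 33.5 = 7.493 DD/day.
T = T_base + 7.493 = 10.1 + 7.493 = 17.593 ≈ 17.6 °C.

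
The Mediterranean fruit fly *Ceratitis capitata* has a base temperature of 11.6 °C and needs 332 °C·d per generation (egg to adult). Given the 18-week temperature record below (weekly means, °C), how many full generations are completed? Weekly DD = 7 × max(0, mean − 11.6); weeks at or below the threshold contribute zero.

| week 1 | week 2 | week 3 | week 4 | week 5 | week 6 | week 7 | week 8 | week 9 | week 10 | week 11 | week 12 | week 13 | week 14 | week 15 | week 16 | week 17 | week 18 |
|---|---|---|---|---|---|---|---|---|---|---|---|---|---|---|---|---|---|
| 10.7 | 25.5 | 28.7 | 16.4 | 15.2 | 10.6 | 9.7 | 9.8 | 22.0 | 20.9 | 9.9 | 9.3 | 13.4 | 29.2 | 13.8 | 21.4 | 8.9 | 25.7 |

Weekly DD (7 × max(0, T̄ − 11.6)): 0.0, 97.3, 119.7, 33.6, 25.2, 0.0, 0.0, 0.0, 72.8, 65.1, 0.0, 0.0, 12.6, 123.2, 15.4, 68.6, 0.0, 98.7.
Season total = 732.2 DD.
Complete generations = ⌊732.2 / 332⌋ = 2.

2 generations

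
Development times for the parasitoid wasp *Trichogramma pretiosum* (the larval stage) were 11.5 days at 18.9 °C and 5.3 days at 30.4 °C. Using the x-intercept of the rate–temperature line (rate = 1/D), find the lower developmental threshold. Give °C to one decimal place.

9.1 °C

Linear rate model ⇒ the product D·(T − T_b) is constant across temperatures.
11.5·(18.9 − T_b) = 5.3·(30.4 − T_b)
T_b = (11.5·18.9 − 5.3·30.4) / (11.5 − 5.3) = 56.23 / 6.2 = 9.069 °C ≈ 9.1 °C.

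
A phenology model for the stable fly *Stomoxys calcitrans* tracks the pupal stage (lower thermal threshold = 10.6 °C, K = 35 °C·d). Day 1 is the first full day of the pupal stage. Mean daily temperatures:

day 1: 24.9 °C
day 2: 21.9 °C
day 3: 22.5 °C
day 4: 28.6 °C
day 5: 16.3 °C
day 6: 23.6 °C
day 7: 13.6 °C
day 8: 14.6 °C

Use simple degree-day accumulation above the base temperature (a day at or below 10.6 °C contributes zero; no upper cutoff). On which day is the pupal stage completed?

day 3

Daily DD above 10.6 °C: 14.3, 11.3, 11.9, 18.0, 5.7, 13.0, 3.0, 4.0.
Cumulative: 14.3, 25.6, 37.5, 55.5, 61.2, 74.2, 77.2, 81.2.
The total first reaches 35 DD on day 3.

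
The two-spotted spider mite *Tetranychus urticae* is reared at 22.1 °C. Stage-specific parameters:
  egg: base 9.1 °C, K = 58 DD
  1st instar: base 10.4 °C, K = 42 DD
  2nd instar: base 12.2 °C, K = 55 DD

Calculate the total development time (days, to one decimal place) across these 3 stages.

egg: 58 / (22.1 − 9.1) = 58 / 13.0 = 4.462 d.
1st instar: 42 / (22.1 − 10.4) = 42 / 11.7 = 3.590 d.
2nd instar: 55 / (22.1 − 12.2) = 55 / 9.9 = 5.556 d.
Sum = 13.607 ≈ 13.6 days.

13.6 days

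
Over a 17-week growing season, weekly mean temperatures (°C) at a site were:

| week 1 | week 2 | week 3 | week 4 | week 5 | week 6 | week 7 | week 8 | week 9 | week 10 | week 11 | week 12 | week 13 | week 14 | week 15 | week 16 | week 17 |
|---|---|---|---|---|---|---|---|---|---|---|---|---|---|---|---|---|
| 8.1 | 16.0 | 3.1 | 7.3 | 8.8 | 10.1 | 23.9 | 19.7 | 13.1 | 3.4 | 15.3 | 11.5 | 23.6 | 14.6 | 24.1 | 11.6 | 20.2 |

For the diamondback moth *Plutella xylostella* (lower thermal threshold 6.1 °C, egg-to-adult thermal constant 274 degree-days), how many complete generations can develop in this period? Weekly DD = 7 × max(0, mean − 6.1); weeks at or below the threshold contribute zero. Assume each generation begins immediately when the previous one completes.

Weekly DD (7 × max(0, T̄ − 6.1)): 14.0, 69.3, 0.0, 8.4, 18.9, 28.0, 124.6, 95.2, 49.0, 0.0, 64.4, 37.8, 122.5, 59.5, 126.0, 38.5, 98.7.
Season total = 954.8 DD.
Complete generations = ⌊954.8 / 274⌋ = 3.

3 generations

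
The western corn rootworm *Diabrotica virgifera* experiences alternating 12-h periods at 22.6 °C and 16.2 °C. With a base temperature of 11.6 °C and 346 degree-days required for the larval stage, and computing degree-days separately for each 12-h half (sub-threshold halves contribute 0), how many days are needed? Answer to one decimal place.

44.4 days

Day half: max(0, 22.6 − 11.6) × 0.5 = 11.0 × 0.5 = 5.50 DD.
Night half: max(0, 16.2 − 11.6) × 0.5 = 4.6 × 0.5 = 2.30 DD.
Per 24 h: 7.80 DD/day.
Duration = 346 / 7.80 = 44.359 ≈ 44.4 days.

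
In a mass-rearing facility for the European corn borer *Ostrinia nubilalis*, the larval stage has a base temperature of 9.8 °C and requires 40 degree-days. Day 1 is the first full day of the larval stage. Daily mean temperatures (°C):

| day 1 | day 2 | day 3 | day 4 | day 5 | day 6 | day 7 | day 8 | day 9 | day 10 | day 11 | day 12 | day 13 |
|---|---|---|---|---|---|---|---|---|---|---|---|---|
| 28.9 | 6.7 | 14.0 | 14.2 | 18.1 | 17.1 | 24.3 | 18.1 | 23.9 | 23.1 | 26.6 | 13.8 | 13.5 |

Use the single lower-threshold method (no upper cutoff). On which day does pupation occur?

Daily DD above 9.8 °C: 19.1, 0.0, 4.2, 4.4, 8.3, 7.3, 14.5, 8.3, 14.1, 13.3, 16.8, 4.0, 3.7.
Cumulative: 19.1, 19.1, 23.3, 27.7, 36.0, 43.3, 57.8, 66.1, 80.2, 93.5, 110.3, 114.3, 118.0.
The total first reaches 40 DD on day 6.

day 6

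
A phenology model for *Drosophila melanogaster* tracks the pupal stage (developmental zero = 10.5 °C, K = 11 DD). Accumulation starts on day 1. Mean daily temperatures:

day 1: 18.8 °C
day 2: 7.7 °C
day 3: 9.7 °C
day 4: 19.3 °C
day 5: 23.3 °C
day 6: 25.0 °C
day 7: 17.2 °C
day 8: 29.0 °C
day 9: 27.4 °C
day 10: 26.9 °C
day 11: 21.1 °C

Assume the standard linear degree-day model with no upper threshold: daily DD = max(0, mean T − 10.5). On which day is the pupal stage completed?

day 4

Daily DD above 10.5 °C: 8.3, 0.0, 0.0, 8.8, 12.8, 14.5, 6.7, 18.5, 16.9, 16.4, 10.6.
Cumulative: 8.3, 8.3, 8.3, 17.1, 29.9, 44.4, 51.1, 69.6, 86.5, 102.9, 113.5.
The total first reaches 11 DD on day 4.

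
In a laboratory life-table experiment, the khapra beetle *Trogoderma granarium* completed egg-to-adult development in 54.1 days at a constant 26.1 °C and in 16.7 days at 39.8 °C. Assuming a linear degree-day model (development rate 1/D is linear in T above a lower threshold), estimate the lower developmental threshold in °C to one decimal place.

Linear rate model ⇒ the product D·(T − T_b) is constant across temperatures.
54.1·(26.1 − T_b) = 16.7·(39.8 − T_b)
T_b = (54.1·26.1 − 16.7·39.8) / (54.1 − 16.7) = 747.35 / 37.4 = 19.983 °C ≈ 20.0 °C.

20.0 °C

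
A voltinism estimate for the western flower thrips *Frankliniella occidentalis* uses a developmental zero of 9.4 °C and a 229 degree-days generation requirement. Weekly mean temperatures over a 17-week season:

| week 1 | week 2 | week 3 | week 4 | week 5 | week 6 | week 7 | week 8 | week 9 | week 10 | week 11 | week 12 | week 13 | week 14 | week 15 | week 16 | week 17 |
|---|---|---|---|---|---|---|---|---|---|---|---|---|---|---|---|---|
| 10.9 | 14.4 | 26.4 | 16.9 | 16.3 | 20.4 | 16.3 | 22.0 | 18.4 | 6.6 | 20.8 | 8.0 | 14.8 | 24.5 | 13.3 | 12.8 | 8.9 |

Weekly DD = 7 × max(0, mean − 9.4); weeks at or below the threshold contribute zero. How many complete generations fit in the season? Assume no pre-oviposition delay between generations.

3 generations

Weekly DD (7 × max(0, T̄ − 9.4)): 10.5, 35.0, 119.0, 52.5, 48.3, 77.0, 48.3, 88.2, 63.0, 0.0, 79.8, 0.0, 37.8, 105.7, 27.3, 23.8, 0.0.
Season total = 816.2 DD.
Complete generations = ⌊816.2 / 229⌋ = 3.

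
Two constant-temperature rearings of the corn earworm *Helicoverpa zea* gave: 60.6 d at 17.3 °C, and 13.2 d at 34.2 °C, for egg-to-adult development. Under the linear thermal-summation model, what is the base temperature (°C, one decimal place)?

Linear rate model ⇒ the product D·(T − T_b) is constant across temperatures.
60.6·(17.3 − T_b) = 13.2·(34.2 − T_b)
T_b = (60.6·17.3 − 13.2·34.2) / (60.6 − 13.2) = 596.94 / 47.4 = 12.594 °C ≈ 12.6 °C.

12.6 °C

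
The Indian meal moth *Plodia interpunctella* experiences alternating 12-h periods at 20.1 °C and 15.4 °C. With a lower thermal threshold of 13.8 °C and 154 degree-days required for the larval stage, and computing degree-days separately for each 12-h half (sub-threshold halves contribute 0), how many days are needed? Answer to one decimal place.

Day half: max(0, 20.1 − 13.8) × 0.5 = 6.3 × 0.5 = 3.15 DD.
Night half: max(0, 15.4 − 13.8) × 0.5 = 1.6 × 0.5 = 0.80 DD.
Per 24 h: 3.95 DD/day.
Duration = 154 / 3.95 = 38.987 ≈ 39.0 days.

39.0 days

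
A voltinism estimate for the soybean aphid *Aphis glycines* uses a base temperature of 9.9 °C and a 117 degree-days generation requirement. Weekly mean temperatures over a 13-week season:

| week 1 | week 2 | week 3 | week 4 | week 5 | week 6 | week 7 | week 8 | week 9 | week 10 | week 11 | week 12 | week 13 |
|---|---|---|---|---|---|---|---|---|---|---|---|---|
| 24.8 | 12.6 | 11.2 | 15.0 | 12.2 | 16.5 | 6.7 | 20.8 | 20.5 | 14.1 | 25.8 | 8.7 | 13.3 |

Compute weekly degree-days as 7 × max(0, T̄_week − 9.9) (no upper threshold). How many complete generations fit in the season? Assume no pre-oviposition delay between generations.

4 generations

Weekly DD (7 × max(0, T̄ − 9.9)): 104.3, 18.9, 9.1, 35.7, 16.1, 46.2, 0.0, 76.3, 74.2, 29.4, 111.3, 0.0, 23.8.
Season total = 545.3 DD.
Complete generations = ⌊545.3 / 117⌋ = 4.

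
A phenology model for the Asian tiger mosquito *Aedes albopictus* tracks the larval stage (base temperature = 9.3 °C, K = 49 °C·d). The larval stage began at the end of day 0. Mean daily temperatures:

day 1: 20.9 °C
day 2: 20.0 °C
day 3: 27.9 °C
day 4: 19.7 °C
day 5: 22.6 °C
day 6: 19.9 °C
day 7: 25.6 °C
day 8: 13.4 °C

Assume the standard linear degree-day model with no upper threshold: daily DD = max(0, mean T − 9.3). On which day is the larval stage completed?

day 4

Daily DD above 9.3 °C: 11.6, 10.7, 18.6, 10.4, 13.3, 10.6, 16.3, 4.1.
Cumulative: 11.6, 22.3, 40.9, 51.3, 64.6, 75.2, 91.5, 95.6.
The total first reaches 49 DD on day 4.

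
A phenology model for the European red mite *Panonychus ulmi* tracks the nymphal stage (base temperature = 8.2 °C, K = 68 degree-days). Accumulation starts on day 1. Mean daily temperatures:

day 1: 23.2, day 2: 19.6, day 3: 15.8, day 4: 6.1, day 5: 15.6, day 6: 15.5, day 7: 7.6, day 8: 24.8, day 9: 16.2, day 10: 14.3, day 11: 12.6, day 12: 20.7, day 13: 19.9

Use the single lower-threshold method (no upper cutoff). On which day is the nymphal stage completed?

day 9

Daily DD above 8.2 °C: 15.0, 11.4, 7.6, 0.0, 7.4, 7.3, 0.0, 16.6, 8.0, 6.1, 4.4, 12.5, 11.7.
Cumulative: 15.0, 26.4, 34.0, 34.0, 41.4, 48.7, 48.7, 65.3, 73.3, 79.4, 83.8, 96.3, 108.0.
The total first reaches 68 DD on day 9.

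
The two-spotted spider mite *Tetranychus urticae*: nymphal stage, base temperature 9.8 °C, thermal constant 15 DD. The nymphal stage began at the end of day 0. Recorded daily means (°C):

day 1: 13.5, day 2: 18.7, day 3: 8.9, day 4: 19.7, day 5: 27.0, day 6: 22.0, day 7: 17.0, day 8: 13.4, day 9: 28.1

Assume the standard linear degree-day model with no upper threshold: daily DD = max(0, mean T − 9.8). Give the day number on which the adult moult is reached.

day 4

Daily DD above 9.8 °C: 3.7, 8.9, 0.0, 9.9, 17.2, 12.2, 7.2, 3.6, 18.3.
Cumulative: 3.7, 12.6, 12.6, 22.5, 39.7, 51.9, 59.1, 62.7, 81.0.
The total first reaches 15 DD on day 4.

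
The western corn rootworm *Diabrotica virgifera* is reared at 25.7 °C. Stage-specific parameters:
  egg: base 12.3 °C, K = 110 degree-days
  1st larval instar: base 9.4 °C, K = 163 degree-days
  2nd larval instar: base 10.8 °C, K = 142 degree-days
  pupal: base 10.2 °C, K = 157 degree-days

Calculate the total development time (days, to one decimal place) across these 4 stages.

egg: 110 / (25.7 − 12.3) = 110 / 13.4 = 8.209 d.
1st larval instar: 163 / (25.7 − 9.4) = 163 / 16.3 = 10.000 d.
2nd larval instar: 142 / (25.7 − 10.8) = 142 / 14.9 = 9.530 d.
pupal: 157 / (25.7 − 10.2) = 157 / 15.5 = 10.129 d.
Sum = 37.868 ≈ 37.9 days.

37.9 days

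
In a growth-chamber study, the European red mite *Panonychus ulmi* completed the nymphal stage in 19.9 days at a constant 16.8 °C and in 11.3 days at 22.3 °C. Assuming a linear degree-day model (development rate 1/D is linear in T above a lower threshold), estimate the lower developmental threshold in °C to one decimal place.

Under the model K = D·(T − T_b), so D₁·(T₁ − T_b) = D₂·(T₂ − T_b).
19.9·(16.8 − T_b) = 11.3·(22.3 − T_b)
T_b = (19.9·16.8 − 11.3·22.3) / (19.9 − 11.3) = 82.33 / 8.6 = 9.573 °C ≈ 9.6 °C.

9.6 °C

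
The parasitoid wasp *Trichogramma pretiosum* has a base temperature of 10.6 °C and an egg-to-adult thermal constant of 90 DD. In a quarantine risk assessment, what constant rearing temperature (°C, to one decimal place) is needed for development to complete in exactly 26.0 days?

Required daily accumulation = 90 / 26.0 = 3.462 DD/day.
T = T_base + 3.462 = 10.6 + 3.462 = 14.062 ≈ 14.1 °C.

14.1 °C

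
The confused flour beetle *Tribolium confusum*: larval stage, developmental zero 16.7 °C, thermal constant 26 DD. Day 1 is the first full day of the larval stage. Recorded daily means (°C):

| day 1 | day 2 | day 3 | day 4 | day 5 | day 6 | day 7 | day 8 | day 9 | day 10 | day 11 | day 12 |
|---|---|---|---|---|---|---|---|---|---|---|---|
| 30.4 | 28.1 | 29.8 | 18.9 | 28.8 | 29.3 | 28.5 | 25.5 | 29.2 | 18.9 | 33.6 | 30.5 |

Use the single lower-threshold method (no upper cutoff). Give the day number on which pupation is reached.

day 3

Daily DD above 16.7 °C: 13.7, 11.4, 13.1, 2.2, 12.1, 12.6, 11.8, 8.8, 12.5, 2.2, 16.9, 13.8.
Cumulative: 13.7, 25.1, 38.2, 40.4, 52.5, 65.1, 76.9, 85.7, 98.2, 100.4, 117.3, 131.1.
The total first reaches 26 DD on day 3.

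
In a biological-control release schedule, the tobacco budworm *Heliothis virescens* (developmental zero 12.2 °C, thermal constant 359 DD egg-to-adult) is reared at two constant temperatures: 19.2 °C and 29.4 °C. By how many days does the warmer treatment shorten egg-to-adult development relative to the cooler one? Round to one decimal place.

30.4 days

At 19.2 °C: 359 / (19.2 − 12.2) = 359 / 7.0 = 51.286 d.
At 29.4 °C: 359 / (29.4 − 12.2) = 359 / 17.2 = 20.872 d.
Difference = |51.286 − 20.872| = 30.414 ≈ 30.4 days.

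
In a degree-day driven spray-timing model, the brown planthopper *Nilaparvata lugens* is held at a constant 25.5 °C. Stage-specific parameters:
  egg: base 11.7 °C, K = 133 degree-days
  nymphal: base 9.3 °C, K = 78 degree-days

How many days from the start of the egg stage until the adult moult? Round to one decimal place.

14.5 days

egg: 133 / (25.5 − 11.7) = 133 / 13.8 = 9.638 d.
nymphal: 78 / (25.5 − 9.3) = 78 / 16.2 = 4.815 d.
Sum = 14.452 ≈ 14.5 days.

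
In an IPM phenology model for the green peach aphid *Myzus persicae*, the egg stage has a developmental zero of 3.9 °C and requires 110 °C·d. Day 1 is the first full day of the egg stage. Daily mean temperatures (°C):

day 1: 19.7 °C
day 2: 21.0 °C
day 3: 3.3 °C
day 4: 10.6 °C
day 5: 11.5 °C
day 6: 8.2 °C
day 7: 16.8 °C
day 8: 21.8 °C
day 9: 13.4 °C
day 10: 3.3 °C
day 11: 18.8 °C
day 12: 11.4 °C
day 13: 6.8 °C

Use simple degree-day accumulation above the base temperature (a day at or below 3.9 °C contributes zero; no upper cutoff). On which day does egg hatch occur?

Daily DD above 3.9 °C: 15.8, 17.1, 0.0, 6.7, 7.6, 4.3, 12.9, 17.9, 9.5, 0.0, 14.9, 7.5, 2.9.
Cumulative: 15.8, 32.9, 32.9, 39.6, 47.2, 51.5, 64.4, 82.3, 91.8, 91.8, 106.7, 114.2, 117.1.
The total first reaches 110 DD on day 12.

day 12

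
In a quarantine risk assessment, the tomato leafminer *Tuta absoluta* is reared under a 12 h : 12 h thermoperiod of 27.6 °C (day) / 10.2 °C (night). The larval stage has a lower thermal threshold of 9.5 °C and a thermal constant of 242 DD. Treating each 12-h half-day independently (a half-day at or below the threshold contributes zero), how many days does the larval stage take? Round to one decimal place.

Day half: max(0, 27.6 − 9.5) × 0.5 = 18.1 × 0.5 = 9.05 DD.
Night half: max(0, 10.2 − 9.5) × 0.5 = 0.7 × 0.5 = 0.35 DD.
Per 24 h: 9.40 DD/day.
Duration = 242 / 9.40 = 25.745 ≈ 25.7 days.

25.7 days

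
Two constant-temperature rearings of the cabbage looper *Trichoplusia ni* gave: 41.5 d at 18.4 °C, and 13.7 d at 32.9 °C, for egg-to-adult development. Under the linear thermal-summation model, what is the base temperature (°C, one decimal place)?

Equal thermal constants: D₁(T₁ − T_b) = D₂(T₂ − T_b).
41.5·(18.4 − T_b) = 13.7·(32.9 − T_b)
T_b = (41.5·18.4 − 13.7·32.9) / (41.5 − 13.7) = 312.87 / 27.8 = 11.254 °C ≈ 11.3 °C.

11.3 °C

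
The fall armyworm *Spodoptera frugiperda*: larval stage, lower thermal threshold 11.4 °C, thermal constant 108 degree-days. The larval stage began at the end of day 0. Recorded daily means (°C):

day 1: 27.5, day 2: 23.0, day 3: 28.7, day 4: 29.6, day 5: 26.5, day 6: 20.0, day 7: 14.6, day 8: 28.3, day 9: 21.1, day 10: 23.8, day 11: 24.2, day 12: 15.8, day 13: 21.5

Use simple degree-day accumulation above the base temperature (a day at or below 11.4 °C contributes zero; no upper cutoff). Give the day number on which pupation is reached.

Daily DD above 11.4 °C: 16.1, 11.6, 17.3, 18.2, 15.1, 8.6, 3.2, 16.9, 9.7, 12.4, 12.8, 4.4, 10.1.
Cumulative: 16.1, 27.7, 45.0, 63.2, 78.3, 86.9, 90.1, 107.0, 116.7, 129.1, 141.9, 146.3, 156.4.
The total first reaches 108 DD on day 9.

day 9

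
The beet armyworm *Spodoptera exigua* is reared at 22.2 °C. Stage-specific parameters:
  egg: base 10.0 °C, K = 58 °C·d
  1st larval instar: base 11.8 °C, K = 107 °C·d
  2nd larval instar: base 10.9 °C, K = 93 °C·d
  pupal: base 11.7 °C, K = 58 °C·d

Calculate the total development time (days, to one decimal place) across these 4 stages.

egg: 58 / (22.2 − 10.0) = 58 / 12.2 = 4.754 d.
1st larval instar: 107 / (22.2 − 11.8) = 107 / 10.4 = 10.288 d.
2nd larval instar: 93 / (22.2 − 10.9) = 93 / 11.3 = 8.230 d.
pupal: 58 / (22.2 − 11.7) = 58 / 10.5 = 5.524 d.
Sum = 28.796 ≈ 28.8 days.

28.8 days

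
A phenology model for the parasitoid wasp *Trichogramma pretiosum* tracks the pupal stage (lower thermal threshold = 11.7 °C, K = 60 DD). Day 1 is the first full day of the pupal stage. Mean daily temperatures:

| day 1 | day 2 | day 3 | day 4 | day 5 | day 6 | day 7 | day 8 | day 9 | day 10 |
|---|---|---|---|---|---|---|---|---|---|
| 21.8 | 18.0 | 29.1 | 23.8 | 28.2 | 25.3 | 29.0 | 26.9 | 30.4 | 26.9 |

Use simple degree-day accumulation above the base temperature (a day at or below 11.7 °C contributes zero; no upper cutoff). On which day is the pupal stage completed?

day 5

Daily DD above 11.7 °C: 10.1, 6.3, 17.4, 12.1, 16.5, 13.6, 17.3, 15.2, 18.7, 15.2.
Cumulative: 10.1, 16.4, 33.8, 45.9, 62.4, 76.0, 93.3, 108.5, 127.2, 142.4.
The total first reaches 60 DD on day 5.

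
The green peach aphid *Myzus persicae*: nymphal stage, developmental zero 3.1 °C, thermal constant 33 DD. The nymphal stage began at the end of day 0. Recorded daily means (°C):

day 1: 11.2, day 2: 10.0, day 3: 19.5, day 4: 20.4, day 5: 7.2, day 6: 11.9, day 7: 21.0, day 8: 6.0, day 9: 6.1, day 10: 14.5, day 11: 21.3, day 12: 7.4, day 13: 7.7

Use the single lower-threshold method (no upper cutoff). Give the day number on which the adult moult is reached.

day 4

Daily DD above 3.1 °C: 8.1, 6.9, 16.4, 17.3, 4.1, 8.8, 17.9, 2.9, 3.0, 11.4, 18.2, 4.3, 4.6.
Cumulative: 8.1, 15.0, 31.4, 48.7, 52.8, 61.6, 79.5, 82.4, 85.4, 96.8, 115.0, 119.3, 123.9.
The total first reaches 33 DD on day 4.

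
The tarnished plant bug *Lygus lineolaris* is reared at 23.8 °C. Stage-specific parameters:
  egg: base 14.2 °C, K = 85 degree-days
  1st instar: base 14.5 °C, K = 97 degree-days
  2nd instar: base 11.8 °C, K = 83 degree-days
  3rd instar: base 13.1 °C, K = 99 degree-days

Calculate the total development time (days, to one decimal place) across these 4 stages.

35.5 days

egg: 85 / (23.8 − 14.2) = 85 / 9.6 = 8.854 d.
1st instar: 97 / (23.8 − 14.5) = 97 / 9.3 = 10.430 d.
2nd instar: 83 / (23.8 − 11.8) = 83 / 12.0 = 6.917 d.
3rd instar: 99 / (23.8 − 13.1) = 99 / 10.7 = 9.252 d.
Sum = 35.453 ≈ 35.5 days.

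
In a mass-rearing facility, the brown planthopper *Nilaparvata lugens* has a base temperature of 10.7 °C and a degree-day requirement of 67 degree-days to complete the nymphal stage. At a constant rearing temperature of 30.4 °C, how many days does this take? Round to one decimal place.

Daily accumulation = 30.4 − 10.7 = 19.7 DD/day.
Duration = 67 / 19.7 = 3.401 ≈ 3.4 days.

3.4 days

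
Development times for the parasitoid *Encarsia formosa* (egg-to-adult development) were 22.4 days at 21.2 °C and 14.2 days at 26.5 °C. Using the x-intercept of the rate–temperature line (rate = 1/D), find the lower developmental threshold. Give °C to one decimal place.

Under the model K = D·(T − T_b), so D₁·(T₁ − T_b) = D₂·(T₂ − T_b).
22.4·(21.2 − T_b) = 14.2·(26.5 − T_b)
T_b = (22.4·21.2 − 14.2·26.5) / (22.4 − 14.2) = 98.58 / 8.2 = 12.022 °C ≈ 12.0 °C.

12.0 °C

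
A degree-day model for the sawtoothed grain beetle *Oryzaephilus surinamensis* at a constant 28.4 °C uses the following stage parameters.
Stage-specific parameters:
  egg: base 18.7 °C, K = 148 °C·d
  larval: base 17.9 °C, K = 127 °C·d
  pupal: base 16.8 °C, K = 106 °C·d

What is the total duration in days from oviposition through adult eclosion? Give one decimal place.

36.5 days

egg: 148 / (28.4 − 18.7) = 148 / 9.7 = 15.258 d.
larval: 127 / (28.4 − 17.9) = 127 / 10.5 = 12.095 d.
pupal: 106 / (28.4 − 16.8) = 106 / 11.6 = 9.138 d.
Sum = 36.491 ≈ 36.5 days.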